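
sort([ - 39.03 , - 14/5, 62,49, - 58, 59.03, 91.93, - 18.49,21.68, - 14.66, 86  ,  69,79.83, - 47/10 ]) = [ - 58, - 39.03, - 18.49,-14.66, - 47/10, - 14/5 , 21.68,49,59.03,62, 69,79.83, 86, 91.93 ]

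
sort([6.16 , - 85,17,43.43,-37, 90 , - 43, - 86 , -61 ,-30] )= [-86, - 85, - 61, - 43,-37,-30,  6.16,17,  43.43, 90 ]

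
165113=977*169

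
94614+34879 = 129493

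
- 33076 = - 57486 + 24410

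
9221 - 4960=4261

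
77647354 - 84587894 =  - 6940540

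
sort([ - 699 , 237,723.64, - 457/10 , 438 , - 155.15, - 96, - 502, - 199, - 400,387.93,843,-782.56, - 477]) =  [ - 782.56,-699, - 502, - 477 ,-400, - 199, - 155.15, - 96,  -  457/10, 237,387.93,  438 , 723.64,843]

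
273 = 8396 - 8123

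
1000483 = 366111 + 634372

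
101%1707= 101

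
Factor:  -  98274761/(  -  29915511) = 3^( - 1) * 13^1*857^1*8821^1*9971837^(-1) 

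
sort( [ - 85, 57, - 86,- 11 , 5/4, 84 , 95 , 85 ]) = [ - 86, - 85 , - 11,5/4, 57 , 84,85, 95] 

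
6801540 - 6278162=523378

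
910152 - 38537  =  871615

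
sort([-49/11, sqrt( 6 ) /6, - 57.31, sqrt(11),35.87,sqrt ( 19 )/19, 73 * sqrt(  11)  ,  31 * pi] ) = [-57.31, - 49/11, sqrt ( 19)/19, sqrt( 6 ) /6,sqrt( 11), 35.87 , 31*pi, 73 * sqrt( 11)]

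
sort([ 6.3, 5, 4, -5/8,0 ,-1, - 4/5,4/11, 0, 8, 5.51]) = [-1,-4/5, - 5/8,0,0, 4/11,4, 5, 5.51, 6.3, 8]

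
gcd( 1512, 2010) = 6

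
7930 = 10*793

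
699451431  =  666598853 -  - 32852578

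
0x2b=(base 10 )43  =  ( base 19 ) 25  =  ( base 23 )1k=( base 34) 19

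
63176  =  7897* 8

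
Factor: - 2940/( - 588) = 5^1 =5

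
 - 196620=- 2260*87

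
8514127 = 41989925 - 33475798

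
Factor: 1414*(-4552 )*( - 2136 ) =13748423808= 2^7*3^1*7^1*89^1*101^1*569^1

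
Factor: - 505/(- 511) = 5^1*7^( - 1) * 73^( - 1)*101^1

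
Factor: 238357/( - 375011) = - 13^( - 2)*17^1 * 317^( - 1)*2003^1 = - 34051/53573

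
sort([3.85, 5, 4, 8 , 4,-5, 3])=[ - 5,3, 3.85, 4, 4, 5 , 8]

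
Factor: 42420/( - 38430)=-2^1*3^( - 1)*61^( - 1)*101^1 =- 202/183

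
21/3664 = 21/3664 = 0.01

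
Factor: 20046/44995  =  2^1 * 3^1*5^( - 1)*13^1 * 257^1*8999^( -1)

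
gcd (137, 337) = 1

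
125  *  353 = 44125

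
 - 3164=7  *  ( - 452 ) 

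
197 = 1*197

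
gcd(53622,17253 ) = 81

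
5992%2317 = 1358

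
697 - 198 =499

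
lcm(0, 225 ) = 0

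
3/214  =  3/214 = 0.01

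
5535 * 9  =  49815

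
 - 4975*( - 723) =3596925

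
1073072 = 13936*77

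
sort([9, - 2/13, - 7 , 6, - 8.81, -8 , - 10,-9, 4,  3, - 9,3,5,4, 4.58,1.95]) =[ - 10, -9, - 9, - 8.81, - 8,-7, - 2/13, 1.95,3, 3, 4, 4,4.58,5, 6, 9 ]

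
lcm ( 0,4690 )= 0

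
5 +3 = 8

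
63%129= 63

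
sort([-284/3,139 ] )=[  -  284/3, 139] 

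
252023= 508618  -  256595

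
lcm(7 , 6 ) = 42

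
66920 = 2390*28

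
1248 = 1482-234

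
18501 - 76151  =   - 57650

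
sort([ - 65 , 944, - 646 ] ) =[ - 646,-65,944]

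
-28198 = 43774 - 71972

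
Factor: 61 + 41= 2^1* 3^1* 17^1 = 102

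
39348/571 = 39348/571 = 68.91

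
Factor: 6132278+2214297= 8346575 = 5^2*17^1*41^1 * 479^1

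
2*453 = 906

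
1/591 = 1/591 =0.00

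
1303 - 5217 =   -  3914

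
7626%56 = 10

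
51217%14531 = 7624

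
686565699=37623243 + 648942456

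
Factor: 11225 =5^2*449^1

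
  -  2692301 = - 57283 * 47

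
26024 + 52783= 78807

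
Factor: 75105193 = 3793^1*19801^1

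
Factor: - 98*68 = - 2^3 * 7^2*17^1=-6664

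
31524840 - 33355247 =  - 1830407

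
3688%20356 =3688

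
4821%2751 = 2070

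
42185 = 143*295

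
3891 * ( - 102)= - 396882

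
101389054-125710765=-24321711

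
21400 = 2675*8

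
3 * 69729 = 209187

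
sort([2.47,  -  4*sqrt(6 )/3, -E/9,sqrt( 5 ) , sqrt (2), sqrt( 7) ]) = [ - 4*sqrt (6 )/3,-E/9, sqrt( 2),  sqrt(5),2.47 , sqrt(7)] 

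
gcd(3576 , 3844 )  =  4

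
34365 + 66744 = 101109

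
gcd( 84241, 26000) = 1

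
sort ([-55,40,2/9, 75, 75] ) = [  -  55,2/9,40,75,75 ] 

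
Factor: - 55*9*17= - 8415 = - 3^2*5^1 * 11^1 * 17^1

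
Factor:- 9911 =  - 11^1*17^1*53^1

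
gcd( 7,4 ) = 1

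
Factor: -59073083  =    -  1871^1*31573^1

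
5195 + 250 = 5445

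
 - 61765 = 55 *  ( - 1123) 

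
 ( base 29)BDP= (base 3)111020112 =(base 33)8SH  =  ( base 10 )9653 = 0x25B5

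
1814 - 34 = 1780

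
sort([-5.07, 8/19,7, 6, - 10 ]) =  [ - 10, - 5.07, 8/19, 6, 7 ] 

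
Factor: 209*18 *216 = 812592 = 2^4*3^5*11^1 * 19^1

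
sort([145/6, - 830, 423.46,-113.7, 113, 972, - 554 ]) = [-830, - 554, - 113.7,145/6,113,423.46,972 ]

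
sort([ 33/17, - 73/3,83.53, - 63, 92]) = [ - 63, - 73/3,  33/17,83.53,92] 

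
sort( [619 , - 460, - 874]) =[ - 874, - 460, 619]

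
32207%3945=647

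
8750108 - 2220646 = 6529462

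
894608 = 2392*374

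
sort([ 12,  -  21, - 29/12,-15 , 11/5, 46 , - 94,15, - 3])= [ - 94,-21, - 15,-3, - 29/12,  11/5, 12, 15,46]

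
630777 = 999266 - 368489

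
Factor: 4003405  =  5^1*7^1*107^1*1069^1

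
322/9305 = 322/9305= 0.03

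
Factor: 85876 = 2^2 * 7^1*3067^1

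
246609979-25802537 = 220807442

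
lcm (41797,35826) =250782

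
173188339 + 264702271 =437890610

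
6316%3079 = 158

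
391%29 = 14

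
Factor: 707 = 7^1*101^1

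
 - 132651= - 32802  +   - 99849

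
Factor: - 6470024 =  - 2^3 * 11^1 * 73523^1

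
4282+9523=13805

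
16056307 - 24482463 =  - 8426156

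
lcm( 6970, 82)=6970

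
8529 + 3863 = 12392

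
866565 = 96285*9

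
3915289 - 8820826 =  - 4905537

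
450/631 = 450/631 =0.71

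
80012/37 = 80012/37 = 2162.49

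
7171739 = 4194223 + 2977516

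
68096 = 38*1792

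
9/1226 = 9/1226=0.01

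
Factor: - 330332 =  - 2^2*269^1*307^1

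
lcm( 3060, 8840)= 79560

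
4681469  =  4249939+431530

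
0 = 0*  399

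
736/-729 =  - 736/729 = - 1.01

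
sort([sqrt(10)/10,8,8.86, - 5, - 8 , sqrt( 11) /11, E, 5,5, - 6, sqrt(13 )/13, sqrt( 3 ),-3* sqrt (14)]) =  [ - 3 * sqrt( 14 ) , -8, - 6, - 5,sqrt(13 ) /13,sqrt(11) /11,sqrt( 10)/10,sqrt( 3), E,5,5, 8,  8.86] 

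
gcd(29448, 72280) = 8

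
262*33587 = 8799794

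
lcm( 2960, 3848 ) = 38480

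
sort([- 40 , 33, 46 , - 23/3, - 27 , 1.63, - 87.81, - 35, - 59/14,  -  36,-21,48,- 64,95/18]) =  [ - 87.81, - 64,-40, - 36, - 35, - 27, -21,-23/3,- 59/14,1.63,95/18, 33, 46,48 ] 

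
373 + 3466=3839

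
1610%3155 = 1610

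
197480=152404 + 45076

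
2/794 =1/397 = 0.00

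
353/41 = 8 + 25/41= 8.61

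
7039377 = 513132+6526245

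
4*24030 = 96120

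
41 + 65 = 106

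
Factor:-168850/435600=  - 2^(-3)*3^( - 2)*11^( - 1) *307^1  =  - 307/792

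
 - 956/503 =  - 2 + 50/503 = -1.90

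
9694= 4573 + 5121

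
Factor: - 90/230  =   - 3^2*23^( - 1) =- 9/23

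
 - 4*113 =-452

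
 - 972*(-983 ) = 955476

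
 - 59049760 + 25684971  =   - 33364789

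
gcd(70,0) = 70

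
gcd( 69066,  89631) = 9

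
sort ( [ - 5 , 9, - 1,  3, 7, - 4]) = [-5, - 4, - 1,3,  7,9] 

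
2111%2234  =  2111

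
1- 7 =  - 6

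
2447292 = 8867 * 276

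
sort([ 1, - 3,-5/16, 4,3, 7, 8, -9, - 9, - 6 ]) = [ - 9, - 9,  -  6, - 3, - 5/16, 1,3,4, 7, 8] 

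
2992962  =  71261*42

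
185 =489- 304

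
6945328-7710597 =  - 765269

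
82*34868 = 2859176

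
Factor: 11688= 2^3*3^1*487^1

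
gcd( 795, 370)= 5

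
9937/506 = 9937/506=19.64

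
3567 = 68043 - 64476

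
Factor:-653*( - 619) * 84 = 33953388 = 2^2*3^1*7^1*619^1*653^1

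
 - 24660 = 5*(-4932)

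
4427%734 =23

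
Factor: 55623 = 3^1*18541^1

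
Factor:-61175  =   - 5^2*2447^1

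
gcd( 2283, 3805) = 761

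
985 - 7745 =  - 6760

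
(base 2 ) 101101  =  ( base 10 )45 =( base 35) 1A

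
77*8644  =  665588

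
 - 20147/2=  - 20147/2=-10073.50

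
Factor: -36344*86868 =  - 2^5*3^2 *7^1*11^1*19^1*59^1*127^1 = - 3157130592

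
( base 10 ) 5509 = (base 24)9dd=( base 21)ca7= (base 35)4HE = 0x1585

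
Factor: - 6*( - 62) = 2^2*3^1*31^1  =  372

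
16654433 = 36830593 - 20176160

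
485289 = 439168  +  46121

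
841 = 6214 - 5373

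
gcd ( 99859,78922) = 1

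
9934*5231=51964754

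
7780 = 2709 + 5071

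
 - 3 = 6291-6294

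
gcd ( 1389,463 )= 463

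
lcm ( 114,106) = 6042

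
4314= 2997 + 1317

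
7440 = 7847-407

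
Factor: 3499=3499^1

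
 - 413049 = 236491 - 649540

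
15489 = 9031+6458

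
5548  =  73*76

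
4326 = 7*618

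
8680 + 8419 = 17099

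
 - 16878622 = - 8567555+-8311067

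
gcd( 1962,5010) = 6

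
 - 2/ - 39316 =1/19658 = 0.00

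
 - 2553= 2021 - 4574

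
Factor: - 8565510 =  - 2^1*3^1*5^1*285517^1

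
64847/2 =64847/2 = 32423.50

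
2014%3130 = 2014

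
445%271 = 174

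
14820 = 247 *60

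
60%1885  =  60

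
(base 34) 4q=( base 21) 7F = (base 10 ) 162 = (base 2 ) 10100010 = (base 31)57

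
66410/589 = 112 + 442/589  =  112.75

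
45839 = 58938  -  13099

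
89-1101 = - 1012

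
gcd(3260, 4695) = 5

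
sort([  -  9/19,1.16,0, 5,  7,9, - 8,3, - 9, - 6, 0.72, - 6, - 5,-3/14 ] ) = [-9, - 8, - 6, - 6, - 5, - 9/19,-3/14, 0, 0.72,1.16,3,  5, 7,9]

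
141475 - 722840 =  - 581365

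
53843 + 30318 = 84161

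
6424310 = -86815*( - 74) 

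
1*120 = 120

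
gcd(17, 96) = 1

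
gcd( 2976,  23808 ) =2976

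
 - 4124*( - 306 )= 1261944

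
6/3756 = 1/626 = 0.00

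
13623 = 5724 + 7899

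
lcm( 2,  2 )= 2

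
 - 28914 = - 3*9638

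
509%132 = 113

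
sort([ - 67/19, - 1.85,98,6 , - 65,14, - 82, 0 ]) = [ - 82, - 65, - 67/19, - 1.85,0,6,14, 98 ]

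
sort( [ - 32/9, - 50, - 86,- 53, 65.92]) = [-86, - 53, - 50, - 32/9,65.92]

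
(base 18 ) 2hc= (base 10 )966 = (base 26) 1B4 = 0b1111000110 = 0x3C6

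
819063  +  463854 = 1282917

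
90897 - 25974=64923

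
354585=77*4605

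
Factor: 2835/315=9= 3^2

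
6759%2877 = 1005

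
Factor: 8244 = 2^2*3^2*229^1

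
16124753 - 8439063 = 7685690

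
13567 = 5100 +8467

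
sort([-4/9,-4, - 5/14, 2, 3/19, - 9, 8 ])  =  [- 9, - 4, -4/9,  -  5/14,3/19,2,8]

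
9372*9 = 84348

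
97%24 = 1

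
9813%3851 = 2111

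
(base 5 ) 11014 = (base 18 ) 263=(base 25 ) 159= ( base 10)759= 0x2f7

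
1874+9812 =11686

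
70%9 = 7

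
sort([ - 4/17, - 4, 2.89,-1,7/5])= [ - 4, - 1 , - 4/17,7/5,  2.89 ]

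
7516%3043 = 1430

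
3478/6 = 1739/3 = 579.67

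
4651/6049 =4651/6049 = 0.77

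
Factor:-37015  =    -  5^1*11^1*673^1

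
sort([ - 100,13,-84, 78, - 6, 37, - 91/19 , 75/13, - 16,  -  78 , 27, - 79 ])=[ - 100, - 84,- 79,-78, - 16, - 6, - 91/19,75/13,13 , 27,  37, 78 ]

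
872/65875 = 872/65875 = 0.01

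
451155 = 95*4749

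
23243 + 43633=66876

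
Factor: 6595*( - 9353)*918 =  - 56625026130 = - 2^1*3^3*5^1*17^1*47^1*199^1*1319^1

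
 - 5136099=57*(-90107 ) 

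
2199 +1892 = 4091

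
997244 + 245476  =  1242720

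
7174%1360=374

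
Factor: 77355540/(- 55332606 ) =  - 12892590/9222101 = - 2^1*3^2*5^1*7^(  -  1)*31^1*4621^1 * 1317443^(-1)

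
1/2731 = 1/2731 = 0.00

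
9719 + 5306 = 15025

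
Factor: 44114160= 2^4*3^1*5^1*183809^1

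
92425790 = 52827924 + 39597866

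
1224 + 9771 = 10995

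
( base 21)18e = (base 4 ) 21233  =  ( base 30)KN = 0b1001101111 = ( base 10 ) 623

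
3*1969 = 5907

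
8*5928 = 47424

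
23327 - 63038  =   - 39711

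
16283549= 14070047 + 2213502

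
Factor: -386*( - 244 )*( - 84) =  - 2^5*3^1*7^1*61^1*193^1 = - 7911456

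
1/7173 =1/7173= 0.00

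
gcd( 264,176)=88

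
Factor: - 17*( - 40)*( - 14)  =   - 2^4*5^1*7^1*17^1 = -9520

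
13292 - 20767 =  - 7475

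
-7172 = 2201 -9373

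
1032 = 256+776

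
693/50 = 693/50 = 13.86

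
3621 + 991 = 4612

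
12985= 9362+3623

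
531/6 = 88 + 1/2 = 88.50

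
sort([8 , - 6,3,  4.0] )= [ - 6,3,  4.0,8] 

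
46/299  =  2/13 = 0.15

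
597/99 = 6+1/33 = 6.03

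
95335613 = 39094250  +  56241363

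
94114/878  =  107 + 84/439  =  107.19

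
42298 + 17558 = 59856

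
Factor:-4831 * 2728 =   -  2^3*11^1*31^1 * 4831^1 = - 13178968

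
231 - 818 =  - 587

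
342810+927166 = 1269976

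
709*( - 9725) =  - 6895025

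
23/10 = 2 + 3/10 = 2.30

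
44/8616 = 11/2154 = 0.01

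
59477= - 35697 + 95174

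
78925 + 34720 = 113645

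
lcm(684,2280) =6840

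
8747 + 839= 9586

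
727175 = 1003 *725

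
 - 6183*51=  - 315333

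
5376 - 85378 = - 80002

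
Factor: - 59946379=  - 193^1*263^1*1181^1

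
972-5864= -4892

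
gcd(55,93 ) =1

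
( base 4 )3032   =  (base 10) 206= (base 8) 316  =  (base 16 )CE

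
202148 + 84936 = 287084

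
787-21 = 766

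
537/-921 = - 1 + 128/307 = - 0.58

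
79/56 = 79/56 = 1.41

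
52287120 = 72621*720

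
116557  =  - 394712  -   - 511269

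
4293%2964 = 1329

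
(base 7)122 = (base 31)23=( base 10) 65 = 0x41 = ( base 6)145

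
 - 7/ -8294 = 7/8294 = 0.00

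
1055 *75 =79125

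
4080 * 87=354960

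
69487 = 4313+65174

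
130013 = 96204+33809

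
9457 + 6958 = 16415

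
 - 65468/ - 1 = 65468 + 0/1 = 65468.00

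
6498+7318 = 13816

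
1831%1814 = 17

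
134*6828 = 914952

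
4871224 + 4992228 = 9863452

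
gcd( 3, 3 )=3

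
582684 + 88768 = 671452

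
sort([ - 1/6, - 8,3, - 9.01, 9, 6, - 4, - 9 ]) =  [ - 9.01,-9, - 8 , - 4 , - 1/6, 3, 6, 9] 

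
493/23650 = 493/23650=0.02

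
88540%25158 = 13066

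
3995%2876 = 1119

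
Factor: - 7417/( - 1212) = 2^(- 2 )*3^(  -  1)*101^( - 1)*7417^1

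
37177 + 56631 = 93808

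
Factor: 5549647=23^1*101^1 * 2389^1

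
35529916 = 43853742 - 8323826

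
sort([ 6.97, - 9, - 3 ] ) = [-9 , - 3, 6.97 ]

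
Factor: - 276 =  - 2^2*3^1 * 23^1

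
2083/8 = 260 + 3/8= 260.38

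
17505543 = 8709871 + 8795672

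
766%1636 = 766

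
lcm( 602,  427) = 36722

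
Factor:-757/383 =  - 383^(- 1 ) * 757^1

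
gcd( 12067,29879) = 1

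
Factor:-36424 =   -  2^3*29^1*157^1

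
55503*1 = 55503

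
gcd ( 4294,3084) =2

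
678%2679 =678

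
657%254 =149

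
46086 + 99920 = 146006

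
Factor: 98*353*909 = 2^1*3^2 * 7^2*101^1* 353^1   =  31445946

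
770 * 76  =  58520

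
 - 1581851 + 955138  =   - 626713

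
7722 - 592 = 7130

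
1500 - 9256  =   - 7756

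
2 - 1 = 1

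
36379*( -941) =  - 34232639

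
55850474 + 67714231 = 123564705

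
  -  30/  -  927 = 10/309 = 0.03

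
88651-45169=43482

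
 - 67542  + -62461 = -130003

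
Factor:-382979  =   - 382979^1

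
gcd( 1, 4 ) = 1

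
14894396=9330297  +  5564099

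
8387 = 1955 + 6432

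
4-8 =  -  4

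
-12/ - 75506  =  6/37753 = 0.00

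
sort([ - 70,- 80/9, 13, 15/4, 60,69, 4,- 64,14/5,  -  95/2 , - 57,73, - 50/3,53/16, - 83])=[-83 , - 70, - 64,- 57,  -  95/2, - 50/3, -80/9, 14/5, 53/16,  15/4, 4,  13, 60,  69 , 73]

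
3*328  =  984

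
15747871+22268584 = 38016455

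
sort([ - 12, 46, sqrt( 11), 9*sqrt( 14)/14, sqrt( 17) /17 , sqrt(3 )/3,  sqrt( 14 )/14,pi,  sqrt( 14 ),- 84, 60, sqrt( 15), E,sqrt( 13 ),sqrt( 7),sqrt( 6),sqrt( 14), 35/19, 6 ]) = [ - 84, - 12, sqrt( 17)/17,sqrt( 14)/14,  sqrt( 3)/3,35/19, 9*sqrt( 14 ) /14,  sqrt(6), sqrt( 7 ) , E, pi, sqrt( 11), sqrt(13), sqrt( 14), sqrt ( 14),sqrt( 15),  6, 46,60 ]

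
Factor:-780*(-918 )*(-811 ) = -580708440 = - 2^3*3^4*5^1 * 13^1*17^1 * 811^1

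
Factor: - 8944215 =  - 3^1*5^1*7^2*43^1 * 283^1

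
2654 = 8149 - 5495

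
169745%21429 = 19742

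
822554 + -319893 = 502661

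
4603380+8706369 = 13309749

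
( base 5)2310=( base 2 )101001010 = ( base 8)512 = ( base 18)106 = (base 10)330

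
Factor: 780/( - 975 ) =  - 2^2 * 5^( - 1 ) = - 4/5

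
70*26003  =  1820210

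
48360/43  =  48360/43= 1124.65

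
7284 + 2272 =9556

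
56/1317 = 56/1317 = 0.04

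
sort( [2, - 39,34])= [ - 39,2,34] 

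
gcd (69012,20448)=2556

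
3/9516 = 1/3172 = 0.00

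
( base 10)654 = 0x28E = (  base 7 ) 1623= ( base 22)17G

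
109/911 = 109/911 = 0.12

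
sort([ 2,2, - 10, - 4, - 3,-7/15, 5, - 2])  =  [-10, - 4 , - 3, - 2,- 7/15, 2, 2,5 ] 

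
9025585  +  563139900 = 572165485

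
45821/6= 7636 + 5/6 = 7636.83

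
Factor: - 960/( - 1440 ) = 2^1*3^ ( - 1 )  =  2/3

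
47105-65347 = -18242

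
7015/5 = 1403 = 1403.00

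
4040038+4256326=8296364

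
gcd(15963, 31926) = 15963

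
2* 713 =1426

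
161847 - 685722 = - 523875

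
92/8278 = 46/4139 = 0.01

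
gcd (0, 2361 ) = 2361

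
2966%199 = 180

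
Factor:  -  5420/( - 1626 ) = 10/3 = 2^1*3^( - 1)*5^1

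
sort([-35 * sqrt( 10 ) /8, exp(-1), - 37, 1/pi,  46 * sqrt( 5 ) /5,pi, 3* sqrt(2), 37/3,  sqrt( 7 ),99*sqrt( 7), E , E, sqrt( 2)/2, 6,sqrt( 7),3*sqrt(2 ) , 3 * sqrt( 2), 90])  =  [ - 37, - 35*sqrt( 10)/8,  1/pi,exp( - 1), sqrt(2)/2,sqrt(7 ),  sqrt( 7),E, E , pi,3*sqrt( 2)  ,  3 * sqrt( 2),3*sqrt (2),6,37/3,46 * sqrt( 5)/5, 90, 99 * sqrt ( 7)]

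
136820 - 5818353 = -5681533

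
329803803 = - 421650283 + 751454086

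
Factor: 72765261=3^2*23^1*157^1*2239^1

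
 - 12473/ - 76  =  12473/76 = 164.12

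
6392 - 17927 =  - 11535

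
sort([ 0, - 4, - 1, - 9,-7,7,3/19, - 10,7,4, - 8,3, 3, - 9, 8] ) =[ - 10, - 9,- 9, - 8, - 7, - 4, - 1,0, 3/19,3,3,4,7, 7, 8 ] 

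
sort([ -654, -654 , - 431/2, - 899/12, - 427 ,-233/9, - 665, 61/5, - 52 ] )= [ - 665, - 654, - 654, - 427, - 431/2, - 899/12,-52,-233/9, 61/5]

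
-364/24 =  - 16 + 5/6 = -15.17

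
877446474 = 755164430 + 122282044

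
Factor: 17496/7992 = 3^4*37^( - 1 ) =81/37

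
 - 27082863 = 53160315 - 80243178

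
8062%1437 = 877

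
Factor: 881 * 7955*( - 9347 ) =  - 65507094185= - 5^1*13^1*37^1*43^1*719^1*881^1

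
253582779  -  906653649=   -653070870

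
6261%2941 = 379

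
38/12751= 38/12751 = 0.00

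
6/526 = 3/263 = 0.01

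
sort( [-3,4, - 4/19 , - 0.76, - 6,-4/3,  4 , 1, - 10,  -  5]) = [  -  10 , - 6 ,-5, -3,  -  4/3, - 0.76, - 4/19,1, 4,4]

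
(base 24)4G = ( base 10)112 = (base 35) 37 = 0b1110000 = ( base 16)70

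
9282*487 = 4520334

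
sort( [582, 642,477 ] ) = [477, 582, 642]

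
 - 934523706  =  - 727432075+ - 207091631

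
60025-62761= -2736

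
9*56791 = 511119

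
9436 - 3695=5741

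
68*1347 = 91596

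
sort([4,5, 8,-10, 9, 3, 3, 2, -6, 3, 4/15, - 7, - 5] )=[ - 10,-7, - 6 , - 5, 4/15,2,3,3, 3,4,5,8, 9 ]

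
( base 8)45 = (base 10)37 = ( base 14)29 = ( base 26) 1B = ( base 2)100101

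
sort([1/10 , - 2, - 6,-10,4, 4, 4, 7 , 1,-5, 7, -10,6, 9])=[ - 10, - 10, - 6, - 5,-2, 1/10, 1,  4, 4, 4, 6, 7,7,9 ] 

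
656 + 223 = 879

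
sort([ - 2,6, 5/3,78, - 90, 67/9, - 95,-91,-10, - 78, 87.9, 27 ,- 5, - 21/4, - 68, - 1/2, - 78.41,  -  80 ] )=[- 95 , - 91,  -  90, - 80, - 78.41  , - 78, - 68, - 10,-21/4, - 5, - 2, - 1/2,5/3, 6, 67/9, 27,78, 87.9] 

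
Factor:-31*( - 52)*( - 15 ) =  - 24180 = - 2^2*3^1*5^1*  13^1*31^1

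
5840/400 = 73/5= 14.60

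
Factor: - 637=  - 7^2 * 13^1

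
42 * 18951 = 795942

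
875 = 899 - 24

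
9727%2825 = 1252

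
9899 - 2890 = 7009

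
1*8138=8138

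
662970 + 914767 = 1577737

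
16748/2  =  8374   =  8374.00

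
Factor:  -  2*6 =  - 2^2* 3^1 = - 12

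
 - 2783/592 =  - 5+177/592 = - 4.70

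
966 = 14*69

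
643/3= 214+1/3 = 214.33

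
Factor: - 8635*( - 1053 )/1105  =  139887/17 = 3^4*11^1 * 17^( - 1)*157^1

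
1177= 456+721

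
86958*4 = 347832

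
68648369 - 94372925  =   - 25724556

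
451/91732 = 451/91732 = 0.00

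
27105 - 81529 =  - 54424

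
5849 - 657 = 5192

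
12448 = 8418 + 4030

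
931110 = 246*3785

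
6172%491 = 280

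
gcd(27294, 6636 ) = 6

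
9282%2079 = 966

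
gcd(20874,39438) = 42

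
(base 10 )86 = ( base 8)126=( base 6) 222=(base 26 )38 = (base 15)5b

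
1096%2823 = 1096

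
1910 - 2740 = -830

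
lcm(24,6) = 24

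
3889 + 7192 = 11081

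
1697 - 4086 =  - 2389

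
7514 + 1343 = 8857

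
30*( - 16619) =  - 498570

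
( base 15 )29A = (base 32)IJ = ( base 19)1C6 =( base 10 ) 595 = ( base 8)1123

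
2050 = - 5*( -410 )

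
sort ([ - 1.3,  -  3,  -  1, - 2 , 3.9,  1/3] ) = [- 3,  -  2, - 1.3, - 1,1/3 , 3.9]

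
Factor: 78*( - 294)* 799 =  - 18322668 =- 2^2*3^2*7^2 *13^1*17^1*47^1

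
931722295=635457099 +296265196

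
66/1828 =33/914= 0.04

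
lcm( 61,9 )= 549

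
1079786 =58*18617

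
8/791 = 8/791 = 0.01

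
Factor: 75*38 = 2^1*3^1 * 5^2*19^1 = 2850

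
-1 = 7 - 8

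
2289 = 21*109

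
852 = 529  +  323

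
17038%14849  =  2189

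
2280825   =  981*2325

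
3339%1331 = 677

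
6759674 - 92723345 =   -  85963671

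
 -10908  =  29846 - 40754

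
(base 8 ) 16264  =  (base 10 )7348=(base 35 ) 5YX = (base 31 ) 7k1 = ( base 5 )213343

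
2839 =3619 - 780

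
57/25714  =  57/25714 =0.00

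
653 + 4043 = 4696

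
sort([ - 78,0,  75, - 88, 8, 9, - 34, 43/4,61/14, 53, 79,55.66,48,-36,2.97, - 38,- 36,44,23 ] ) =[ - 88, - 78, - 38, - 36,-36, - 34,0,  2.97,61/14, 8,  9, 43/4 , 23, 44,48 , 53,55.66, 75,79] 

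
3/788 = 3/788  =  0.00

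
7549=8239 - 690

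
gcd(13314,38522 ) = 2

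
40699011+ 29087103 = 69786114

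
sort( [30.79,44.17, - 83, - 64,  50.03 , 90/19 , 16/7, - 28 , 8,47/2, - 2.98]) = [-83, - 64, - 28 , - 2.98, 16/7,90/19, 8, 47/2  ,  30.79 , 44.17, 50.03]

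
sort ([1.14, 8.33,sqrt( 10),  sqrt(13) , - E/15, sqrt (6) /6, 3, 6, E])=[ - E/15, sqrt( 6)/6,1.14 , E,3, sqrt( 10),sqrt (13) , 6, 8.33 ]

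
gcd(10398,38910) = 6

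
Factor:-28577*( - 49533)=3^1*11^1*17^1*19^1*41^2*79^1 = 1415504541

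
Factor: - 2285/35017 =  -5^1*19^( - 2)*97^ ( - 1)*457^1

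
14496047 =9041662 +5454385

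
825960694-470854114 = 355106580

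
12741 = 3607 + 9134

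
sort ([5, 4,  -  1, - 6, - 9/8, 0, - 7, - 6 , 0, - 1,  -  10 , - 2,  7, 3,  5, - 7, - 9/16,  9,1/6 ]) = [-10, - 7, - 7,-6, - 6, - 2, - 9/8, - 1, - 1,-9/16,  0,0,1/6,  3,4,5,  5, 7,9 ] 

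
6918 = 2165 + 4753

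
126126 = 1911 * 66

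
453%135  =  48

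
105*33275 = 3493875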